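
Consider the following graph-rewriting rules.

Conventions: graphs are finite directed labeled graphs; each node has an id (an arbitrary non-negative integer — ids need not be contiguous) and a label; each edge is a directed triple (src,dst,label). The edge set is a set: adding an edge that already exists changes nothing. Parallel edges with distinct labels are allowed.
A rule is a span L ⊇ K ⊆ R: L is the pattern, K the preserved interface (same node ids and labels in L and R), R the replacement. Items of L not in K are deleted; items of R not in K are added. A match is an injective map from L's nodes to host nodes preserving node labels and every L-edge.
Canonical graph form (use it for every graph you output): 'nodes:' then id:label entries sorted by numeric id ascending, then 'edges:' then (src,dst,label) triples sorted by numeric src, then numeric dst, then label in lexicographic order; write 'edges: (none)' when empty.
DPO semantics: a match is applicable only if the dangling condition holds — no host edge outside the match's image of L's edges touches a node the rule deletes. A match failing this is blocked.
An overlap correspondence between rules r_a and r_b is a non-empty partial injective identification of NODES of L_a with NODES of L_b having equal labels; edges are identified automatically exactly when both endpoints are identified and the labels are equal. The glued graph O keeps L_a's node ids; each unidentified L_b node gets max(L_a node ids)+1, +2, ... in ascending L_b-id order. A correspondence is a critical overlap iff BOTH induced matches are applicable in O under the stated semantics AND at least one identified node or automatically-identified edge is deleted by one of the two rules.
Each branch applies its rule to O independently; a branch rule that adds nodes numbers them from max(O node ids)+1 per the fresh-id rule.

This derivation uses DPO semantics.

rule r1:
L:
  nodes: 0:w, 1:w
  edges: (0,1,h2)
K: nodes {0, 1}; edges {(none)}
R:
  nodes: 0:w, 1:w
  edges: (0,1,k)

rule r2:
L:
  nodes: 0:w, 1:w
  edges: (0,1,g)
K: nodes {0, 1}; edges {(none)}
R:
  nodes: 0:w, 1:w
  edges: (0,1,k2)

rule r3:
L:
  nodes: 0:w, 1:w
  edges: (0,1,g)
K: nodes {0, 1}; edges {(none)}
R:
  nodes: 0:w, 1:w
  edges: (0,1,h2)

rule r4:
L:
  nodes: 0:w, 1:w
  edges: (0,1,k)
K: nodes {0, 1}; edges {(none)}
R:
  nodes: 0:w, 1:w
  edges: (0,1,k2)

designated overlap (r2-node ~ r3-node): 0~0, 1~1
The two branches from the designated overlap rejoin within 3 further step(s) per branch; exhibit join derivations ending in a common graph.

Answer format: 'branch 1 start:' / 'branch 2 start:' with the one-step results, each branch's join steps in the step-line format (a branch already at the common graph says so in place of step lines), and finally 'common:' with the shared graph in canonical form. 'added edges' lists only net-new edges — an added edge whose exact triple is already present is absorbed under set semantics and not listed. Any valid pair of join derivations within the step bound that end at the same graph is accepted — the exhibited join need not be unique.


branch 1 start:
nodes: 0:w, 1:w
edges: (0,1,k2)
branch 2 start:
nodes: 0:w, 1:w
edges: (0,1,h2)
branch 1: already at the common graph (0 steps)
branch 2 step 1: rule r1; match: 0->0, 1->1; deleted nodes (none); deleted edges (0,1,h2); added nodes (none); added edges (0,1,k); result: nodes: 0:w, 1:w edges: (0,1,k)
branch 2 step 2: rule r4; match: 0->0, 1->1; deleted nodes (none); deleted edges (0,1,k); added nodes (none); added edges (0,1,k2); result: nodes: 0:w, 1:w edges: (0,1,k2)
common:
nodes: 0:w, 1:w
edges: (0,1,k2)


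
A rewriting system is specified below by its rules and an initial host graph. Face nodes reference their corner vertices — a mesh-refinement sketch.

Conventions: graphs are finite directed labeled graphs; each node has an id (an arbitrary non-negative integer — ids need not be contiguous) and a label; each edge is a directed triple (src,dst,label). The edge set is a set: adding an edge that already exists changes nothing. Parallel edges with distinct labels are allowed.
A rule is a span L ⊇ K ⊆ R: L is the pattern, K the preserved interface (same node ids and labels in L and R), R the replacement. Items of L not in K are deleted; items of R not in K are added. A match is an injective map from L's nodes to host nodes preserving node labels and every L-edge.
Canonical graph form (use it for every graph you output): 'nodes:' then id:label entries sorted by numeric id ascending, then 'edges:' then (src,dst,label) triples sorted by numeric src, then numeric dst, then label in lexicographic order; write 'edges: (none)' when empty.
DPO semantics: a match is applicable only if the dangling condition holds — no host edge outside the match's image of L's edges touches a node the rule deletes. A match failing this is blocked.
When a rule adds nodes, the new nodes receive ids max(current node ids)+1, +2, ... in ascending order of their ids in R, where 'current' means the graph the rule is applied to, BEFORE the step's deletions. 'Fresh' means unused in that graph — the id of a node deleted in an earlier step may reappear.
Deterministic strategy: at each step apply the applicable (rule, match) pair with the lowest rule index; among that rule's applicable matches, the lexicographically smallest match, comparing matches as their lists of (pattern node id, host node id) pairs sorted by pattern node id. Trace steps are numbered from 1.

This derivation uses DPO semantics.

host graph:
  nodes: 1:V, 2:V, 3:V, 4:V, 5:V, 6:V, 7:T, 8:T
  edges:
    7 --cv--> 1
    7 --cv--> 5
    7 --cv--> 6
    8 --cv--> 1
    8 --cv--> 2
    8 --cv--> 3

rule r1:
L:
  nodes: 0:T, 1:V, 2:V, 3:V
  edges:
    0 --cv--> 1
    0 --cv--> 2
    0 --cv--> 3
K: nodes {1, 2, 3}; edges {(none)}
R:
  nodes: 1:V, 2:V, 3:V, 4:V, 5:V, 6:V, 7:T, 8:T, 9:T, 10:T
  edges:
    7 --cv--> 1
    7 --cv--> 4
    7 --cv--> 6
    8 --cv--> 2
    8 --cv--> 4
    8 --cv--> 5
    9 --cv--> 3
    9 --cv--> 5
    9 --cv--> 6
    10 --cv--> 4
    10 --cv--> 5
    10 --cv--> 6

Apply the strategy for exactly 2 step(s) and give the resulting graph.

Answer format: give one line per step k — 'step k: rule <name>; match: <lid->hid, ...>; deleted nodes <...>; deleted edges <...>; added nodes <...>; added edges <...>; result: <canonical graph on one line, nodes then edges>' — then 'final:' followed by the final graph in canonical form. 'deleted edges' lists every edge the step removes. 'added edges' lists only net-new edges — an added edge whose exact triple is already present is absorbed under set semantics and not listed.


step 1: rule r1; match: 0->7, 1->1, 2->5, 3->6; deleted nodes 7; deleted edges (7,1,cv); (7,5,cv); (7,6,cv); added nodes 9, 10, 11, 12, 13, 14, 15; added edges (12,1,cv); (12,9,cv); (12,11,cv); (13,5,cv); (13,9,cv); (13,10,cv); (14,6,cv); (14,10,cv); (14,11,cv); (15,9,cv); (15,10,cv); (15,11,cv); result: nodes: 1:V, 2:V, 3:V, 4:V, 5:V, 6:V, 8:T, 9:V, 10:V, 11:V, 12:T, 13:T, 14:T, 15:T edges: (8,1,cv); (8,2,cv); (8,3,cv); (12,1,cv); (12,9,cv); (12,11,cv); (13,5,cv); (13,9,cv); (13,10,cv); (14,6,cv); (14,10,cv); (14,11,cv); (15,9,cv); (15,10,cv); (15,11,cv)
step 2: rule r1; match: 0->8, 1->1, 2->2, 3->3; deleted nodes 8; deleted edges (8,1,cv); (8,2,cv); (8,3,cv); added nodes 16, 17, 18, 19, 20, 21, 22; added edges (19,1,cv); (19,16,cv); (19,18,cv); (20,2,cv); (20,16,cv); (20,17,cv); (21,3,cv); (21,17,cv); (21,18,cv); (22,16,cv); (22,17,cv); (22,18,cv); result: nodes: 1:V, 2:V, 3:V, 4:V, 5:V, 6:V, 9:V, 10:V, 11:V, 12:T, 13:T, 14:T, 15:T, 16:V, 17:V, 18:V, 19:T, 20:T, 21:T, 22:T edges: (12,1,cv); (12,9,cv); (12,11,cv); (13,5,cv); (13,9,cv); (13,10,cv); (14,6,cv); (14,10,cv); (14,11,cv); (15,9,cv); (15,10,cv); (15,11,cv); (19,1,cv); (19,16,cv); (19,18,cv); (20,2,cv); (20,16,cv); (20,17,cv); (21,3,cv); (21,17,cv); (21,18,cv); (22,16,cv); (22,17,cv); (22,18,cv)
final:
nodes: 1:V, 2:V, 3:V, 4:V, 5:V, 6:V, 9:V, 10:V, 11:V, 12:T, 13:T, 14:T, 15:T, 16:V, 17:V, 18:V, 19:T, 20:T, 21:T, 22:T
edges: (12,1,cv); (12,9,cv); (12,11,cv); (13,5,cv); (13,9,cv); (13,10,cv); (14,6,cv); (14,10,cv); (14,11,cv); (15,9,cv); (15,10,cv); (15,11,cv); (19,1,cv); (19,16,cv); (19,18,cv); (20,2,cv); (20,16,cv); (20,17,cv); (21,3,cv); (21,17,cv); (21,18,cv); (22,16,cv); (22,17,cv); (22,18,cv)


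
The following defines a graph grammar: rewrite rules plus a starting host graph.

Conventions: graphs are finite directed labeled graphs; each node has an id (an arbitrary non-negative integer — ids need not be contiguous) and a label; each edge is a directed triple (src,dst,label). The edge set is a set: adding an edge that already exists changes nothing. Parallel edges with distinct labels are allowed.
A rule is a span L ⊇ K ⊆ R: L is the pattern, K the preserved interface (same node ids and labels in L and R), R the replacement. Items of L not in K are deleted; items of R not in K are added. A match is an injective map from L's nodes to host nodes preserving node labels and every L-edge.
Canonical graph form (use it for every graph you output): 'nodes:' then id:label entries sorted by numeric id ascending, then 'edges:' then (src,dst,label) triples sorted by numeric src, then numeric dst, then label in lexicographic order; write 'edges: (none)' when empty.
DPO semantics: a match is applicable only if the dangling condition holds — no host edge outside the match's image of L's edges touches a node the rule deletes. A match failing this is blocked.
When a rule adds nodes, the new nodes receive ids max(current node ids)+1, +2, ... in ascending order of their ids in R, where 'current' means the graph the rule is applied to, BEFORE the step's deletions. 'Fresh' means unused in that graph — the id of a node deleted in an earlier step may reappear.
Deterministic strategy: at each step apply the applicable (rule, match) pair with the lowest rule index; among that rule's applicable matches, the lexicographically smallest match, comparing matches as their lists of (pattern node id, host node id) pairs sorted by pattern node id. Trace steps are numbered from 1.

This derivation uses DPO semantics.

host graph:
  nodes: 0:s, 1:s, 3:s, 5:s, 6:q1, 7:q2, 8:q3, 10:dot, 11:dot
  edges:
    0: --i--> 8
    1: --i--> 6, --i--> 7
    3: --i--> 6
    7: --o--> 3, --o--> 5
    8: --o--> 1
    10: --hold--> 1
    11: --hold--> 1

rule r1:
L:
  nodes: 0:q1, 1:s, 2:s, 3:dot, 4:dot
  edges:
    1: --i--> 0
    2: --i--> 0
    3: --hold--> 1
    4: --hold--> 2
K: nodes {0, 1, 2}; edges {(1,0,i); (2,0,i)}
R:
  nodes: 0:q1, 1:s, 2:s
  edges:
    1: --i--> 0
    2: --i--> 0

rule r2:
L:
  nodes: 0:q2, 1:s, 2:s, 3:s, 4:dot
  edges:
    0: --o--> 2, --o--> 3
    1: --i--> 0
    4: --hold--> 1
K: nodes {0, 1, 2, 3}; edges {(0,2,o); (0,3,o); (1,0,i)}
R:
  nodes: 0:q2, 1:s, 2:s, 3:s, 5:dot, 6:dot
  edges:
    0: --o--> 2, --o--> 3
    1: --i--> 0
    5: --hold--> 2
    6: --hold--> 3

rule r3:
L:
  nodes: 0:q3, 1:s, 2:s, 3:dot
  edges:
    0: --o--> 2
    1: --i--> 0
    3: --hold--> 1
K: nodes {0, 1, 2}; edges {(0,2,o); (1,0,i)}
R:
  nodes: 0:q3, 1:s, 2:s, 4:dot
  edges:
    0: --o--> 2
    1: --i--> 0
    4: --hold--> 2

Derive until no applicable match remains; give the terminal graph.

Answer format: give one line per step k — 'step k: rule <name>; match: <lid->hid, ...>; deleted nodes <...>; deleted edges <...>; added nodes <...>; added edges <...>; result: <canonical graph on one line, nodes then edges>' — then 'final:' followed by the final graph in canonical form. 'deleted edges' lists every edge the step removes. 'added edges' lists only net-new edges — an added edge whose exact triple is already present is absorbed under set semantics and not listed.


step 1: rule r2; match: 0->7, 1->1, 2->3, 3->5, 4->10; deleted nodes 10; deleted edges (10,1,hold); added nodes 12, 13; added edges (12,3,hold); (13,5,hold); result: nodes: 0:s, 1:s, 3:s, 5:s, 6:q1, 7:q2, 8:q3, 11:dot, 12:dot, 13:dot edges: (0,8,i); (1,6,i); (1,7,i); (3,6,i); (7,3,o); (7,5,o); (8,1,o); (11,1,hold); (12,3,hold); (13,5,hold)
step 2: rule r1; match: 0->6, 1->1, 2->3, 3->11, 4->12; deleted nodes 11, 12; deleted edges (11,1,hold); (12,3,hold); added nodes (none); added edges (none); result: nodes: 0:s, 1:s, 3:s, 5:s, 6:q1, 7:q2, 8:q3, 13:dot edges: (0,8,i); (1,6,i); (1,7,i); (3,6,i); (7,3,o); (7,5,o); (8,1,o); (13,5,hold)
final:
nodes: 0:s, 1:s, 3:s, 5:s, 6:q1, 7:q2, 8:q3, 13:dot
edges: (0,8,i); (1,6,i); (1,7,i); (3,6,i); (7,3,o); (7,5,o); (8,1,o); (13,5,hold)


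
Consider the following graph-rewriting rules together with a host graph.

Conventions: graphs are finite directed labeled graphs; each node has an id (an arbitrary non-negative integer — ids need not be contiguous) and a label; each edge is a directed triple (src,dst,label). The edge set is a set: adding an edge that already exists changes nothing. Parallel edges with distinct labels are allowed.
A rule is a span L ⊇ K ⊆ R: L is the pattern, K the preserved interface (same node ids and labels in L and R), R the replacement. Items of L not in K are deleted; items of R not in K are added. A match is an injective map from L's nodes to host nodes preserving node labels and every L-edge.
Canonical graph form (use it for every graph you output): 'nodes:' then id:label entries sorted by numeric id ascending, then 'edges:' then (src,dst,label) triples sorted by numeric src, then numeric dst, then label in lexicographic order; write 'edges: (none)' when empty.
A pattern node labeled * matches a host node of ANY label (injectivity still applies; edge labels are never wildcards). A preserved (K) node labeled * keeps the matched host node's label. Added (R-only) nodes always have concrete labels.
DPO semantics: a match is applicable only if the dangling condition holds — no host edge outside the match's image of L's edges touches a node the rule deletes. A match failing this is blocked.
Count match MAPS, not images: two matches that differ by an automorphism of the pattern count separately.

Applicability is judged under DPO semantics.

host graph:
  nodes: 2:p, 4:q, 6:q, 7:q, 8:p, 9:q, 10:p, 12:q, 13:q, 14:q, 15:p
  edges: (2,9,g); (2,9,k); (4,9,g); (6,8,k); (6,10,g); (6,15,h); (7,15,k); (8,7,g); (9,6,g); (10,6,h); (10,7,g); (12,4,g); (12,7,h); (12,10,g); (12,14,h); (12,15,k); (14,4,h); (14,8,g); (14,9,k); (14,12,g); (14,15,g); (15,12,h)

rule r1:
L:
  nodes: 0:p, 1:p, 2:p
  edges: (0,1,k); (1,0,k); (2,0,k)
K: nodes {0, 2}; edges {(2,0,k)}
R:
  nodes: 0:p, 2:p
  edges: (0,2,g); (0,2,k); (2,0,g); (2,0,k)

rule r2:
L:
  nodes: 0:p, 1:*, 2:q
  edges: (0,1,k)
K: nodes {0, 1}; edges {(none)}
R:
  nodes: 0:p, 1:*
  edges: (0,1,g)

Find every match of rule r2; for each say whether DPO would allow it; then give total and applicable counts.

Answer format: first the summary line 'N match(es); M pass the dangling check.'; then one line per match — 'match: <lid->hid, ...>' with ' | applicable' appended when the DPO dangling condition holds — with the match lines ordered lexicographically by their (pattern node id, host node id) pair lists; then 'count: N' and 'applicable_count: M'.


6 match(es); 1 pass the dangling check.
match: 0->2, 1->9, 2->4
match: 0->2, 1->9, 2->6
match: 0->2, 1->9, 2->7
match: 0->2, 1->9, 2->12
match: 0->2, 1->9, 2->13 | applicable
match: 0->2, 1->9, 2->14
count: 6
applicable_count: 1


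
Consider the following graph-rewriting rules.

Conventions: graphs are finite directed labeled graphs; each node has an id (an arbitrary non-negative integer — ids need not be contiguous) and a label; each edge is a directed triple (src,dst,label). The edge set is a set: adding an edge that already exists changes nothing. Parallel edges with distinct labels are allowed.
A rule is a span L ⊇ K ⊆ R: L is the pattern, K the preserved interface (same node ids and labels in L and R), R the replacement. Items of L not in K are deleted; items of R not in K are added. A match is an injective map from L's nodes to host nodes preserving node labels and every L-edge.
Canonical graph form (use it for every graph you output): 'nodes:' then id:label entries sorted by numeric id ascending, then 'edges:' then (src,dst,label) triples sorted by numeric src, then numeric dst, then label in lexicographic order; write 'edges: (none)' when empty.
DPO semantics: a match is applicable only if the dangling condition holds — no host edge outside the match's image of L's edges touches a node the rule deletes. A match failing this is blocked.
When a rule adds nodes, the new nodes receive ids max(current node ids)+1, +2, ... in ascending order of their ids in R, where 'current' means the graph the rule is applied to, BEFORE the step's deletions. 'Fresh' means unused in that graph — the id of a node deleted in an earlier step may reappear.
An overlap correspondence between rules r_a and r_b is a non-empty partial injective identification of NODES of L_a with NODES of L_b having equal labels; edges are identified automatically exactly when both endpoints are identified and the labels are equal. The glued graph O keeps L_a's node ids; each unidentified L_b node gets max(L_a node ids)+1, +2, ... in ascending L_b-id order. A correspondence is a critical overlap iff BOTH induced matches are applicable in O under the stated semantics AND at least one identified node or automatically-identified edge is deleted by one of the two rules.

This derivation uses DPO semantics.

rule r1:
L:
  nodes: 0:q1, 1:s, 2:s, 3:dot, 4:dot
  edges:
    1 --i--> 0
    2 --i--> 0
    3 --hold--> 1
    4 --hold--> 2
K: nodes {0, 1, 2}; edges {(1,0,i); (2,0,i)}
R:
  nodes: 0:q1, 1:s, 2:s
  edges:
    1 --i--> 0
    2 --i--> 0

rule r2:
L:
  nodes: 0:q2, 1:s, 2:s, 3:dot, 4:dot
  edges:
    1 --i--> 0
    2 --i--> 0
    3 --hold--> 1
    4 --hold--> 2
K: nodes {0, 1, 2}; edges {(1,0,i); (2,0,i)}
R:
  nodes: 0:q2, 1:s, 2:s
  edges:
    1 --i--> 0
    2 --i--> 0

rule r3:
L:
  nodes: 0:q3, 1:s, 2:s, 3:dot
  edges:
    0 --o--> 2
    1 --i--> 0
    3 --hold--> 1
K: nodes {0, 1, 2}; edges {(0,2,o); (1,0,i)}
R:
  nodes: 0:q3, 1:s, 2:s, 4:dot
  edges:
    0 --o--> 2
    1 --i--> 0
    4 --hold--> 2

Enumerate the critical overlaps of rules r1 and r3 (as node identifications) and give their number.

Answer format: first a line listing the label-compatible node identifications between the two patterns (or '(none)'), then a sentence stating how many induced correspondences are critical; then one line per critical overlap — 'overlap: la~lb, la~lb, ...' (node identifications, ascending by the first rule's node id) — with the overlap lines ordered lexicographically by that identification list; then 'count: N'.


label-compatible node identifications between L(r1) and L(r3): 1~1, 1~2, 2~1, 2~2, 3~3, 4~3
4 of the induced correspondences are critical overlaps of r1 and r3.
overlap: 1~1, 2~2, 3~3
overlap: 1~1, 3~3
overlap: 1~2, 2~1, 4~3
overlap: 2~1, 4~3
count: 4


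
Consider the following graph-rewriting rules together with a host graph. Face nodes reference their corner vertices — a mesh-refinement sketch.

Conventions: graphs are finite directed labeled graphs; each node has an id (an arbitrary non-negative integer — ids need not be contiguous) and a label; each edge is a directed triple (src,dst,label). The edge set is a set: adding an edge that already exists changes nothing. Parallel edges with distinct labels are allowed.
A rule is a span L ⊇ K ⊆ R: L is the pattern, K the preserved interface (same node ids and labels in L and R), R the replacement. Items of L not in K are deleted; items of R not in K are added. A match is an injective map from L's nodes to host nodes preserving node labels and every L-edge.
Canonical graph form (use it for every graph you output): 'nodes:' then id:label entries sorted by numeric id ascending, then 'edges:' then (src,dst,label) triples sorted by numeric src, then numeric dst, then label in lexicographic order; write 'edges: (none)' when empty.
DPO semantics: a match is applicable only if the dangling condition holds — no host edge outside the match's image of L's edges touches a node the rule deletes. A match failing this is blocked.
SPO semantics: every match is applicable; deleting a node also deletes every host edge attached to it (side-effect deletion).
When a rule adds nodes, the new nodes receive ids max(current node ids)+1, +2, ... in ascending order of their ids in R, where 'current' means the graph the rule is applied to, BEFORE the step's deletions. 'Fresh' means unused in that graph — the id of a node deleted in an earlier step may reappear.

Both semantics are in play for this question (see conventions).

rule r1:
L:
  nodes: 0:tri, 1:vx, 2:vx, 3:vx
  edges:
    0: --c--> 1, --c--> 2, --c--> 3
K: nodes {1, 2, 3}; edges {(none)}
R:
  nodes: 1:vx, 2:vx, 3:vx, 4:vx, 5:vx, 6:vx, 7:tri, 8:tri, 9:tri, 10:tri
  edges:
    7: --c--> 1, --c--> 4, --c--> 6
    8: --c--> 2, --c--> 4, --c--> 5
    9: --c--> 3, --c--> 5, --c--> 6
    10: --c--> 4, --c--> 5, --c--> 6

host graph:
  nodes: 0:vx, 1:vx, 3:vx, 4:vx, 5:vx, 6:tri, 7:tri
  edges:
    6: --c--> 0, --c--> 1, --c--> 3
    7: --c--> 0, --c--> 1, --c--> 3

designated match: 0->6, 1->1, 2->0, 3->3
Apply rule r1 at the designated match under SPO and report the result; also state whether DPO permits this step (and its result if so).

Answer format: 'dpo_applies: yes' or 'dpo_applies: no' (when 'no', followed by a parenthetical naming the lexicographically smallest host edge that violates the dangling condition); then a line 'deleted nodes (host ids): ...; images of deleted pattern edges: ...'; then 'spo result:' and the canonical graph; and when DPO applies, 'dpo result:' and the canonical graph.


dpo_applies: yes
deleted nodes (host ids): 6; images of deleted pattern edges: (6,0,c); (6,1,c); (6,3,c)
spo result:
nodes: 0:vx, 1:vx, 3:vx, 4:vx, 5:vx, 7:tri, 8:vx, 9:vx, 10:vx, 11:tri, 12:tri, 13:tri, 14:tri
edges: (7,0,c); (7,1,c); (7,3,c); (11,1,c); (11,8,c); (11,10,c); (12,0,c); (12,8,c); (12,9,c); (13,3,c); (13,9,c); (13,10,c); (14,8,c); (14,9,c); (14,10,c)
dpo result:
nodes: 0:vx, 1:vx, 3:vx, 4:vx, 5:vx, 7:tri, 8:vx, 9:vx, 10:vx, 11:tri, 12:tri, 13:tri, 14:tri
edges: (7,0,c); (7,1,c); (7,3,c); (11,1,c); (11,8,c); (11,10,c); (12,0,c); (12,8,c); (12,9,c); (13,3,c); (13,9,c); (13,10,c); (14,8,c); (14,9,c); (14,10,c)


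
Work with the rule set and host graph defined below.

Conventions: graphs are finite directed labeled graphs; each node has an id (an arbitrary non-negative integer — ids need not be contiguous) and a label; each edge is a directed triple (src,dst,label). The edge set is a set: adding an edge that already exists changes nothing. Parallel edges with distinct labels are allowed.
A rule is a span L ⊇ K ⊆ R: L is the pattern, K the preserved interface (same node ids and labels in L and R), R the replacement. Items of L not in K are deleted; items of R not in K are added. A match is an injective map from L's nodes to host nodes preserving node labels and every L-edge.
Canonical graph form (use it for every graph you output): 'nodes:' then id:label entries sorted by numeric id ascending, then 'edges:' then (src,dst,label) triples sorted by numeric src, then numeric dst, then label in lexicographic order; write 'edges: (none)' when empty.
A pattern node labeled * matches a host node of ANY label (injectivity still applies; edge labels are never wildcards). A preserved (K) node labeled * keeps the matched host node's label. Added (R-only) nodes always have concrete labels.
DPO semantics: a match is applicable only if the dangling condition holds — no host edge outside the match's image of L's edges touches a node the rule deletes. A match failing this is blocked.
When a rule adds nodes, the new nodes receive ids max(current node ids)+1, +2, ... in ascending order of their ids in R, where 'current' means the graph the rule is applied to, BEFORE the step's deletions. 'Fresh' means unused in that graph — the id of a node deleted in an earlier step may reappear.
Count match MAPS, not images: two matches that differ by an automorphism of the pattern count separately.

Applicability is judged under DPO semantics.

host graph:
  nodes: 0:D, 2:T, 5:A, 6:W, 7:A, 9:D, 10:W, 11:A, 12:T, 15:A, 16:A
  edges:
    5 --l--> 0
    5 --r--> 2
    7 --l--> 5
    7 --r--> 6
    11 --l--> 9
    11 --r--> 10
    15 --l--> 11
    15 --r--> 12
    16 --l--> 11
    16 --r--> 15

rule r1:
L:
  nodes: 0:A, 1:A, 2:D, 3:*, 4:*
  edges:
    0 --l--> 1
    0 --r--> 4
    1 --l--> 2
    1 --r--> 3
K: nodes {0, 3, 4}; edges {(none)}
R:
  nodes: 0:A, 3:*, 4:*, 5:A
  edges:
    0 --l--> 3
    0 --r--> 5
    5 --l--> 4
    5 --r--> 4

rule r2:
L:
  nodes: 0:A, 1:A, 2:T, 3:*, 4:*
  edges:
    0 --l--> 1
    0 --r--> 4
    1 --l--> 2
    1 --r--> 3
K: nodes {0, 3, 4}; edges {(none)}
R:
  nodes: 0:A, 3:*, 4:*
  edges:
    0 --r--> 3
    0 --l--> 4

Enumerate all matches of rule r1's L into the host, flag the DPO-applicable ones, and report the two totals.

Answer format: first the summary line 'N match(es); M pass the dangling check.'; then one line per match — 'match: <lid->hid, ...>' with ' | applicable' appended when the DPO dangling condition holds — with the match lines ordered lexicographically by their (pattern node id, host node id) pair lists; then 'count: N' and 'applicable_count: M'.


3 match(es); 1 pass the dangling check.
match: 0->7, 1->5, 2->0, 3->2, 4->6 | applicable
match: 0->15, 1->11, 2->9, 3->10, 4->12
match: 0->16, 1->11, 2->9, 3->10, 4->15
count: 3
applicable_count: 1


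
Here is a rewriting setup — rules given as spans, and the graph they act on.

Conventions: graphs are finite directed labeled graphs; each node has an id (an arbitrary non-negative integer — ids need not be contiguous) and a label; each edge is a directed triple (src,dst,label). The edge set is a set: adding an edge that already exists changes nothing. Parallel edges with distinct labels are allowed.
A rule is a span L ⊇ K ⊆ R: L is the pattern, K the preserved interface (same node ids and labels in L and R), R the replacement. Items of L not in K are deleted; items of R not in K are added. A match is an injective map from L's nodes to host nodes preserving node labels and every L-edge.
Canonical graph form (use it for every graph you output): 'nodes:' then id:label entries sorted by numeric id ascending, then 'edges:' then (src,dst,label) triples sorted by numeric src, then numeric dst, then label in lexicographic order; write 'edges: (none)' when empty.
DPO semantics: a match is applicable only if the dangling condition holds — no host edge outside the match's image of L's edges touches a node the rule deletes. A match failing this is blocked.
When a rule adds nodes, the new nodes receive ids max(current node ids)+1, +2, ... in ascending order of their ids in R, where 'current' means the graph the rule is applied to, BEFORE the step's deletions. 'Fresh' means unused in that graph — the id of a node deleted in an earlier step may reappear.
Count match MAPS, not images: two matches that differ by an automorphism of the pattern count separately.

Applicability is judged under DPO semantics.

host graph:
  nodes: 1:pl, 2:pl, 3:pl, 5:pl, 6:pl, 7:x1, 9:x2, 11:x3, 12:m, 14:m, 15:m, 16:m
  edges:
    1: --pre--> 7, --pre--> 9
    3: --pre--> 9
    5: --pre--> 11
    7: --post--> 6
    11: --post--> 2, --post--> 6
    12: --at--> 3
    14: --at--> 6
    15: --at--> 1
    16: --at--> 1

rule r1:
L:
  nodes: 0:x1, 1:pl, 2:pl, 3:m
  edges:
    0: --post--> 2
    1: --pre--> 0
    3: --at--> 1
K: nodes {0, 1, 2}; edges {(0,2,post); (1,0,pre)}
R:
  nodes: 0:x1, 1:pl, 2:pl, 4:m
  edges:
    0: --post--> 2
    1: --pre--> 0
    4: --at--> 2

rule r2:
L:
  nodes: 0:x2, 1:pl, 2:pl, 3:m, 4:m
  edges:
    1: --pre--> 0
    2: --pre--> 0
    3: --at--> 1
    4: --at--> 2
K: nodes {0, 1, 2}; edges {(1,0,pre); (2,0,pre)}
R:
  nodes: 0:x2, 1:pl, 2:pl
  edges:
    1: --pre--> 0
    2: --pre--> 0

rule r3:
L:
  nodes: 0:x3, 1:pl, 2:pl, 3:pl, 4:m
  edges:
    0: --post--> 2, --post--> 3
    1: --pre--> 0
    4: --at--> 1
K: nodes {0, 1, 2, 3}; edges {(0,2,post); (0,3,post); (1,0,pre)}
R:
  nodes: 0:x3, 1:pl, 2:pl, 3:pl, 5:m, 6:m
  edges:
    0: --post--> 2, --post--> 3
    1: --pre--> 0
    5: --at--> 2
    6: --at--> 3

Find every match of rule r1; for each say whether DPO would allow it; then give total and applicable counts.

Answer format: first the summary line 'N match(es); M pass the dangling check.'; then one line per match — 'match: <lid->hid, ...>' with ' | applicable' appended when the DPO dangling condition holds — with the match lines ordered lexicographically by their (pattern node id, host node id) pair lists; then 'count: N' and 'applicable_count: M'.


2 match(es); 2 pass the dangling check.
match: 0->7, 1->1, 2->6, 3->15 | applicable
match: 0->7, 1->1, 2->6, 3->16 | applicable
count: 2
applicable_count: 2


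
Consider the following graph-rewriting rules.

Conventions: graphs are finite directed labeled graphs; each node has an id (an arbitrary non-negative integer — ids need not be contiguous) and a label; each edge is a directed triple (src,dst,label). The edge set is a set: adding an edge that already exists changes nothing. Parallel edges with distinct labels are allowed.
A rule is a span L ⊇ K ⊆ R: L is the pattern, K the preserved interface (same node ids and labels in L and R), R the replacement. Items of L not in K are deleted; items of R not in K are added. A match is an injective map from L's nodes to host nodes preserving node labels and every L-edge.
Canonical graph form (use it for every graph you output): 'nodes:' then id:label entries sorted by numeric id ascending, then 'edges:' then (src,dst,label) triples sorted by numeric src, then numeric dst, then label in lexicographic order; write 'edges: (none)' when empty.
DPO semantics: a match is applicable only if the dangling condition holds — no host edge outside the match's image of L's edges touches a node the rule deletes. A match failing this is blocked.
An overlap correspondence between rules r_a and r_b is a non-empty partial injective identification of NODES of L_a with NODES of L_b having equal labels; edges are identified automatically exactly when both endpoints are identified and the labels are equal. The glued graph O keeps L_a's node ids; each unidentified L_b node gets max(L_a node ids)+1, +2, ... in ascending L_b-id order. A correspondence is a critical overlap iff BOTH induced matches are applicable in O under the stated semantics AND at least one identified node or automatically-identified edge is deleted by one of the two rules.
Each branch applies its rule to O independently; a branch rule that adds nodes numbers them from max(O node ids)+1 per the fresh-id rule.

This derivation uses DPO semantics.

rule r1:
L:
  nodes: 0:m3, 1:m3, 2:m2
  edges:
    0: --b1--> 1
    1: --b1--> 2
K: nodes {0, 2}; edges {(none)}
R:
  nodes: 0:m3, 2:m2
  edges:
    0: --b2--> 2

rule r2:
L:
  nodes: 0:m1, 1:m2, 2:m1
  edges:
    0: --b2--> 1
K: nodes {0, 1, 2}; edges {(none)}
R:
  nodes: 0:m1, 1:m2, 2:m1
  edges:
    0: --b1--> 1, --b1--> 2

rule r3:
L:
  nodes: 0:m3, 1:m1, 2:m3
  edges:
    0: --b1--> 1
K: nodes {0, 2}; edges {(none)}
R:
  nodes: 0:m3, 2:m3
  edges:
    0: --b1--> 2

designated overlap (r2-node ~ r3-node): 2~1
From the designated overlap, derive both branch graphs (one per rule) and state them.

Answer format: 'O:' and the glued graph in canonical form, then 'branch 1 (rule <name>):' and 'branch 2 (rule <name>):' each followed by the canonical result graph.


O:
nodes: 0:m1, 1:m2, 2:m1, 3:m3, 4:m3
edges: (0,1,b2); (3,2,b1)
branch 1 (rule r2):
nodes: 0:m1, 1:m2, 2:m1, 3:m3, 4:m3
edges: (0,1,b1); (0,2,b1); (3,2,b1)
branch 2 (rule r3):
nodes: 0:m1, 1:m2, 3:m3, 4:m3
edges: (0,1,b2); (3,4,b1)


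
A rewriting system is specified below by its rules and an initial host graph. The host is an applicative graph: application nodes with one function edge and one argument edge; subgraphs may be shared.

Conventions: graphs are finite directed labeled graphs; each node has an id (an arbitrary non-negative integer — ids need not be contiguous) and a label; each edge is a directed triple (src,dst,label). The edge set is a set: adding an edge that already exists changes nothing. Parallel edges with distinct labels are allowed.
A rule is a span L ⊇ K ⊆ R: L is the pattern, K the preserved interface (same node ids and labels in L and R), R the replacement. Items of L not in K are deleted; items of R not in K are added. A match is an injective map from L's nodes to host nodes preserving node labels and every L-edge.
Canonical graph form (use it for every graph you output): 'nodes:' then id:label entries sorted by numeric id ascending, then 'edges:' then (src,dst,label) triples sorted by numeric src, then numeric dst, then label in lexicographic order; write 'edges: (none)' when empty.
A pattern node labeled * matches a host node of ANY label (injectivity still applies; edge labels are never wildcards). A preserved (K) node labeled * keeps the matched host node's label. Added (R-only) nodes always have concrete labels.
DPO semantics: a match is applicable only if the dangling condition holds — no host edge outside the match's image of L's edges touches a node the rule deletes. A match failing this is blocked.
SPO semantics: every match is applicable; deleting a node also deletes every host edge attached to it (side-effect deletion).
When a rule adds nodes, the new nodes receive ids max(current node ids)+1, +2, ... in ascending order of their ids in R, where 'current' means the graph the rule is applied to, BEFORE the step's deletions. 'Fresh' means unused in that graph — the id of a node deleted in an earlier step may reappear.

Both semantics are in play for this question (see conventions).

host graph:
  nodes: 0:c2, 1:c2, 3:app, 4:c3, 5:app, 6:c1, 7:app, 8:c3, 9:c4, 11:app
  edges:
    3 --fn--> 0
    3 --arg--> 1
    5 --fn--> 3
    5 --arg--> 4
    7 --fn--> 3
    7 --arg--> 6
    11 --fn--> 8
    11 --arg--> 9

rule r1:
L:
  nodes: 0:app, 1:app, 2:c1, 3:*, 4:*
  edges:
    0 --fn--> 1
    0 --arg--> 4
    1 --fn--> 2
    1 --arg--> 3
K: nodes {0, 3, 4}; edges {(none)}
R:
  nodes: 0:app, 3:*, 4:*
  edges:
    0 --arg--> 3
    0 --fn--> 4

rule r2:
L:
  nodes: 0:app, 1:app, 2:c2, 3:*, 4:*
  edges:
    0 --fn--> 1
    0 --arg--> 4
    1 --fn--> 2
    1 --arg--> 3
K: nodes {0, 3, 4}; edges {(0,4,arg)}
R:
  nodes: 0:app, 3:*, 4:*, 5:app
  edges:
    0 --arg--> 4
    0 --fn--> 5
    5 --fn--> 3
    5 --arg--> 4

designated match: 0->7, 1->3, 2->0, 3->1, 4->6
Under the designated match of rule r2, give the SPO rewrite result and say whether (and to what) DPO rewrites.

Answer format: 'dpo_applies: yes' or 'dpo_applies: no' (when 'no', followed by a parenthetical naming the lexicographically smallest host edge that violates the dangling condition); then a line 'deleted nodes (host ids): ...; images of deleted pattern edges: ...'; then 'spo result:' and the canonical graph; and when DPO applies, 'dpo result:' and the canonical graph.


dpo_applies: no
(the rule deletes node 3, which keeps host edge (5,3,fn) outside the match image — the dangling condition fails, DPO blocks; SPO proceeds and side-deletes such edges)
deleted nodes (host ids): 0, 3; images of deleted pattern edges: (3,0,fn); (3,1,arg); (7,3,fn)
spo result:
nodes: 1:c2, 4:c3, 5:app, 6:c1, 7:app, 8:c3, 9:c4, 11:app, 12:app
edges: (5,4,arg); (7,6,arg); (7,12,fn); (11,8,fn); (11,9,arg); (12,1,fn); (12,6,arg)


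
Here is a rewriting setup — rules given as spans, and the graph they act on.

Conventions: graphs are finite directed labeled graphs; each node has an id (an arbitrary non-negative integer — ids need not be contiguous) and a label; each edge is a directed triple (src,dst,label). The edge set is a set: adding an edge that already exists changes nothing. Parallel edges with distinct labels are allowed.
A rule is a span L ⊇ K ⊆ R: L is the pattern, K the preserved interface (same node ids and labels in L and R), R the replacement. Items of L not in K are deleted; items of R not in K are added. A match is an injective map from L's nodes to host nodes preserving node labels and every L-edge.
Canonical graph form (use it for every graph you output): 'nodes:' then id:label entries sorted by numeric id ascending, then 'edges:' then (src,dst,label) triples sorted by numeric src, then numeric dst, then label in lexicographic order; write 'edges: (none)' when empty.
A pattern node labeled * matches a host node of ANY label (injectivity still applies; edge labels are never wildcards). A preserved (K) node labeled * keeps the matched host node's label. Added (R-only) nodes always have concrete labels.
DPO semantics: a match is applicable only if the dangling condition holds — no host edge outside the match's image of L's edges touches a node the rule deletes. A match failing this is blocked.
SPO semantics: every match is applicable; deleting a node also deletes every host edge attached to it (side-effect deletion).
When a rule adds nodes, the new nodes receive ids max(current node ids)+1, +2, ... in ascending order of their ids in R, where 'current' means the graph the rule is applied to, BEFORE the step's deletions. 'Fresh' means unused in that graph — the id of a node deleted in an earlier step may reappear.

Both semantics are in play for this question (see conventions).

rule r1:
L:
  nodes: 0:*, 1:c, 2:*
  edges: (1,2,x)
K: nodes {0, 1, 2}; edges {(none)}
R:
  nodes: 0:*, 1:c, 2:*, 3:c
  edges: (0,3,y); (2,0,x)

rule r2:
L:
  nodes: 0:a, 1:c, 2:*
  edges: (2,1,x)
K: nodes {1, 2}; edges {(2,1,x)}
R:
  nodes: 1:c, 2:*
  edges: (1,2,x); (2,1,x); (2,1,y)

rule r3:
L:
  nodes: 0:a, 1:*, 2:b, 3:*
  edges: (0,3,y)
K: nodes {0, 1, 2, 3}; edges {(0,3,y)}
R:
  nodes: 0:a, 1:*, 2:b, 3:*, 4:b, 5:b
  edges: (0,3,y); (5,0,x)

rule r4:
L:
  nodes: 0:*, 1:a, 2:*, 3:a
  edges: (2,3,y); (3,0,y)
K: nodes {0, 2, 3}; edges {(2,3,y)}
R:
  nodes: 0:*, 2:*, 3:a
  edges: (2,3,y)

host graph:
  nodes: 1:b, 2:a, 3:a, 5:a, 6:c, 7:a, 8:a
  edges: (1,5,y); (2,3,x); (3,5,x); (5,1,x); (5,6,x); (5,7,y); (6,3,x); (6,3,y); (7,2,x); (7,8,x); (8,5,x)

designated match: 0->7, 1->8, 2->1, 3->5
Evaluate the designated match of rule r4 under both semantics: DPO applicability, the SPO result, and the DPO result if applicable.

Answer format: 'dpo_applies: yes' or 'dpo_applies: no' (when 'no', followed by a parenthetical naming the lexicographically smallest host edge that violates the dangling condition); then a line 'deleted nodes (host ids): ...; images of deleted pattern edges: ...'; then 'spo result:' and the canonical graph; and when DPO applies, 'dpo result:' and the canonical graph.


dpo_applies: no
(the rule deletes node 8, which keeps host edge (7,8,x) outside the match image — the dangling condition fails, DPO blocks; SPO proceeds and side-deletes such edges)
deleted nodes (host ids): 8; images of deleted pattern edges: (5,7,y)
spo result:
nodes: 1:b, 2:a, 3:a, 5:a, 6:c, 7:a
edges: (1,5,y); (2,3,x); (3,5,x); (5,1,x); (5,6,x); (6,3,x); (6,3,y); (7,2,x)


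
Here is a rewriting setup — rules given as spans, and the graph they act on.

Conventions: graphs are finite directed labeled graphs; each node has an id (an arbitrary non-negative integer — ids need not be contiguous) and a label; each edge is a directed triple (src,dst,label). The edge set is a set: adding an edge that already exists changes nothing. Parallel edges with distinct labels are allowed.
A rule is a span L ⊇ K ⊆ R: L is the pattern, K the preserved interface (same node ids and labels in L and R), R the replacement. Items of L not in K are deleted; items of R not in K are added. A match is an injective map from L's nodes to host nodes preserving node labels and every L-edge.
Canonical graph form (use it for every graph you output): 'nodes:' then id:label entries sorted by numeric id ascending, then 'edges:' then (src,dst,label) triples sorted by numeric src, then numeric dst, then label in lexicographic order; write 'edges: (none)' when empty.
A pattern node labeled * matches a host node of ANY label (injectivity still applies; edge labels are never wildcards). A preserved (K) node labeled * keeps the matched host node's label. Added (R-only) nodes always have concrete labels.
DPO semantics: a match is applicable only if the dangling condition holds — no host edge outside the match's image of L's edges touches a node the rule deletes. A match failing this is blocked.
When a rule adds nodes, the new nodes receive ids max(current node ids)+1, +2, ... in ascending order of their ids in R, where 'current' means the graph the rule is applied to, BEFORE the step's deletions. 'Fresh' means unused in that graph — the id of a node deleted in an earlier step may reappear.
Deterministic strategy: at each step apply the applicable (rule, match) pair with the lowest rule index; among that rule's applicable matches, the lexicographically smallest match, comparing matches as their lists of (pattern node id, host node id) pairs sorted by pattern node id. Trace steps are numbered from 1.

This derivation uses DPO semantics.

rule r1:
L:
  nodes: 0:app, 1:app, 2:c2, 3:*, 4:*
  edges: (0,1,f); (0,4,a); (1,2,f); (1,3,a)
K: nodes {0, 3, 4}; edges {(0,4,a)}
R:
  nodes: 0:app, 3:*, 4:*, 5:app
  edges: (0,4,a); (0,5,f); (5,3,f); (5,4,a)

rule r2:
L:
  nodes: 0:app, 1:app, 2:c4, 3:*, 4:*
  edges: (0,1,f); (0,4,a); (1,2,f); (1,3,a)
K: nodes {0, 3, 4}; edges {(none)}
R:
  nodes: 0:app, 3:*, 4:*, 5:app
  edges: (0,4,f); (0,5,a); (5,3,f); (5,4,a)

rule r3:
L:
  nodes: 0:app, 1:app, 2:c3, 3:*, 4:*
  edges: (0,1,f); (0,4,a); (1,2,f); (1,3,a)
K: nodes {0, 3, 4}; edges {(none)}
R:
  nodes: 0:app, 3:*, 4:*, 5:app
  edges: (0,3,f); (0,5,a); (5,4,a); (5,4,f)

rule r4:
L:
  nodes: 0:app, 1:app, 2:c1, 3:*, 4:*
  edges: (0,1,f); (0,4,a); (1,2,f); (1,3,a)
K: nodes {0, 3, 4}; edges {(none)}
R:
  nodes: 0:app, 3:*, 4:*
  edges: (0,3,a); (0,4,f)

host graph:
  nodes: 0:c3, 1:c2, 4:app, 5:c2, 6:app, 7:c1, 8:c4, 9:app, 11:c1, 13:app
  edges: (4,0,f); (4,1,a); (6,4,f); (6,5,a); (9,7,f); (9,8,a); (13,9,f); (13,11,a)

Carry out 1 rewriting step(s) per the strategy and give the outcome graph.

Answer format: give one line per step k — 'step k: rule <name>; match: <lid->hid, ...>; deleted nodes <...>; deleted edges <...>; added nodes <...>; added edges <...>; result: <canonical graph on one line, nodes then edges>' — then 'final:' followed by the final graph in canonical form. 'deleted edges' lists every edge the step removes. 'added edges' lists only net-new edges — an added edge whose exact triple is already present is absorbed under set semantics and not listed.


step 1: rule r3; match: 0->6, 1->4, 2->0, 3->1, 4->5; deleted nodes 0, 4; deleted edges (4,0,f); (4,1,a); (6,4,f); (6,5,a); added nodes 14; added edges (6,1,f); (6,14,a); (14,5,a); (14,5,f); result: nodes: 1:c2, 5:c2, 6:app, 7:c1, 8:c4, 9:app, 11:c1, 13:app, 14:app edges: (6,1,f); (6,14,a); (9,7,f); (9,8,a); (13,9,f); (13,11,a); (14,5,a); (14,5,f)
final:
nodes: 1:c2, 5:c2, 6:app, 7:c1, 8:c4, 9:app, 11:c1, 13:app, 14:app
edges: (6,1,f); (6,14,a); (9,7,f); (9,8,a); (13,9,f); (13,11,a); (14,5,a); (14,5,f)
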